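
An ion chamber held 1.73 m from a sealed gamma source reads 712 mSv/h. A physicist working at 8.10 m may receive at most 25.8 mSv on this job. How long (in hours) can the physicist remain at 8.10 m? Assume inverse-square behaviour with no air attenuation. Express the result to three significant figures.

0.794 h

By the inverse-square law, rate at 8.10 m:
(1.73/8.10)² = 0.04562, so 712 × 0.04562 = 32.48 mSv/h.
Stay time = 25.8 mSv ÷ 32.48 mSv/h = 0.7943 h.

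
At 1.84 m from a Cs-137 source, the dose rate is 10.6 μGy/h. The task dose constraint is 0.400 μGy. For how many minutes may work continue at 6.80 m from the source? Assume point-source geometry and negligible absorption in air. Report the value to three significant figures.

30.9 min

Since intensity falls as 1/r², rate at 6.80 m:
(1.84/6.80)² = 0.07322, so 10.6 × 0.07322 = 0.7761 μGy/h.
Stay time = 0.400 μGy ÷ 0.7761 μGy/h = 0.5154 h = 30.92 min.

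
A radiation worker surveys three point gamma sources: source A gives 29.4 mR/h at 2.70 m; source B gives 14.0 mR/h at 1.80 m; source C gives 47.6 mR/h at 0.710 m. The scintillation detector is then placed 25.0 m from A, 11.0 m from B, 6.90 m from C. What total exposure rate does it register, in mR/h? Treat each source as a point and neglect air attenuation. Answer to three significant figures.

Each source contributes Iᵢ·(dᵢ/rᵢ)²; contributions add.
A: 29.4 × (2.70/25.0)² = 0.3429 mR/h
B: 14.0 × (1.80/11.0)² = 0.3749 mR/h
C: 47.6 × (0.710/6.90)² = 0.5040 mR/h
Total = 0.3429 + 0.3749 + 0.5040 = 1.222 mR/h.

1.22 mR/h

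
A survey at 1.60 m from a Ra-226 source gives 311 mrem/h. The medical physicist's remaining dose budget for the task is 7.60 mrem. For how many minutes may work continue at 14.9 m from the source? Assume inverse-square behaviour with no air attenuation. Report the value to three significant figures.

127 min

Intensity scales as (d₁/d₂)², so rate at 14.9 m:
311 × (1.60/14.9)² = 311 × 0.01153 = 3.586 mrem/h.
Stay time = 7.60 mrem ÷ 3.586 mrem/h = 2.119 h = 127.1 min.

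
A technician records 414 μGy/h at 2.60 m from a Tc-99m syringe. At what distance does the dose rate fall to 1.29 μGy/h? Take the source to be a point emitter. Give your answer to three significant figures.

46.6 m

Using I₁d₁² = I₂d₂², d₂ = d₁·√(I₁/I₂).
I₁/I₂ = 414/1.29 = 320.9, so d₂ = 2.60 × √320.9 = 46.58 m.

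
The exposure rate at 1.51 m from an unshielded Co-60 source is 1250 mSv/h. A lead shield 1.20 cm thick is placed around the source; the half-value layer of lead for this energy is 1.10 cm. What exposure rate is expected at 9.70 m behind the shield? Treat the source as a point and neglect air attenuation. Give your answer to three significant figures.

Distance alone: 1250 × (1.51/9.70)² = 1250 × 0.02423 = 30.29 mSv/h.
Shield: 1.20/1.10 = 1.091 half-value layers → attenuation 2^(−1.091) = 0.4694.
Combined: 30.29 × 0.4694 = 14.22 mSv/h.

14.2 mSv/h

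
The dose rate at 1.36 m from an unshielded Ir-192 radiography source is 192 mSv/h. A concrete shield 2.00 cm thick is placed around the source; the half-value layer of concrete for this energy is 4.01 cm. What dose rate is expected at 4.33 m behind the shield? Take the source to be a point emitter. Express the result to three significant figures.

13.4 mSv/h

Distance alone: (1.36/4.33)² = 0.09865, so 192 × 0.09865 = 18.94 mSv/h.
Shield: 2.00/4.01 = 0.4988 half-value layers → attenuation 2^(−0.4988) = 0.7077.
Combined: 18.94 × 0.7077 = 13.40 mSv/h.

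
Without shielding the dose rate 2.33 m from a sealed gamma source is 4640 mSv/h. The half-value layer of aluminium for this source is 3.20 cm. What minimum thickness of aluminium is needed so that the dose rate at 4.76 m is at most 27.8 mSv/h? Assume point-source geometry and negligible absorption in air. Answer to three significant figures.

17.0 cm

At 4.76 m, distance alone gives (2.33/4.76)² = 0.2396, so 4640 × 0.2396 = 1112 mSv/h.
Further attenuation needed: 1112/27.8 = 40.00.
n = log₂(40.00) = 5.322 half-value layers.
Thickness = 5.322 × 3.20 cm = 17.03 cm.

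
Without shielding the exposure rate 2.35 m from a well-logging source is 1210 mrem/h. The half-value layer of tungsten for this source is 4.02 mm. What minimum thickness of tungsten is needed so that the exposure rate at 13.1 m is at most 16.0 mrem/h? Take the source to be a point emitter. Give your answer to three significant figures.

5.16 mm

At 13.1 m, distance alone gives 1210 × (2.35/13.1)² = 1210 × 0.03218 = 38.94 mrem/h.
Further attenuation needed: 38.94/16.0 = 2.434.
n = log₂(2.434) = 1.283 half-value layers.
Thickness = 1.283 × 4.02 mm = 5.158 mm.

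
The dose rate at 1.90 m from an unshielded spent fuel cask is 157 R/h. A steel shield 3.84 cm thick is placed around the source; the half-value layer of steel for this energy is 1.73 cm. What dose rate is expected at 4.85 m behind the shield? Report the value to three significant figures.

Distance alone: (1.90/4.85)² = 0.1535, so 157 × 0.1535 = 24.10 R/h.
Shield: 3.84/1.73 = 2.220 half-value layers → attenuation 2^(−2.220) = 0.2146.
Combined: 24.10 × 0.2146 = 5.172 R/h.

5.17 R/h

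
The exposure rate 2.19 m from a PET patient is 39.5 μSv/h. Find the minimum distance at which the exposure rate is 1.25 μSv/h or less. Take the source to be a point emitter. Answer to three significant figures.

12.3 m

Intensity scales as (d₁/d₂)², so d₂ = d₁·√(I₁/I₂).
I₁/I₂ = 39.5/1.25 = 31.60, so d₂ = 2.19 × √31.60 = 12.31 m.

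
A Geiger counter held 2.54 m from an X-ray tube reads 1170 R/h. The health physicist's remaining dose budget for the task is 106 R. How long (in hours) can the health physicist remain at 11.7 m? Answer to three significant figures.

1.92 h

By the inverse-square law, rate at 11.7 m:
1170 × (2.54/11.7)² = 1170 × 0.04713 = 55.14 R/h.
Stay time = 106 R ÷ 55.14 R/h = 1.922 h.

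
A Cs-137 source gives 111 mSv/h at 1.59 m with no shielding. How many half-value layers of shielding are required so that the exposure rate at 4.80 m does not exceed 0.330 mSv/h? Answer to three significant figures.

5.21 half-value layers

At 4.80 m, distance alone gives 111 × (1.59/4.80)² = 111 × 0.1097 = 12.18 mSv/h.
Further attenuation needed: 12.18/0.330 = 36.91.
n = log₂(36.91) = 5.206 half-value layers.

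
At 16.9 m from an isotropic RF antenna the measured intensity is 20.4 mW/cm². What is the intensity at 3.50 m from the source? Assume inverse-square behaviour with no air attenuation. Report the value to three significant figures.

Applying the 1/r² law, scaling from 16.9 m to 3.50 m:
20.4 × (16.9/3.50)² = 20.4 × 23.32 = 475.7 mW/cm².

476 mW/cm²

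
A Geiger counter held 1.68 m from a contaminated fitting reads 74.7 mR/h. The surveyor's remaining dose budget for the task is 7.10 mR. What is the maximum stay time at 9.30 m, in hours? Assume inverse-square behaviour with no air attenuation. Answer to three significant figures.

2.91 h

Intensity scales as (d₁/d₂)², so rate at 9.30 m:
74.7 × (1.68/9.30)² = 74.7 × 0.03263 = 2.437 mR/h.
Stay time = 7.10 mR ÷ 2.437 mR/h = 2.913 h.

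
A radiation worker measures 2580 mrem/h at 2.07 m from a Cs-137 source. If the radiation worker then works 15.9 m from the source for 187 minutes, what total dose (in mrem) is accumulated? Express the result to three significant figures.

Intensity scales as (d₁/d₂)², so rate at 15.9 m:
2580 × (2.07/15.9)² = 2580 × 0.01695 = 43.73 mrem/h.
Dose = rate × time = 43.73 mrem/h × 3.117 h = 136.3 mrem.

136 mrem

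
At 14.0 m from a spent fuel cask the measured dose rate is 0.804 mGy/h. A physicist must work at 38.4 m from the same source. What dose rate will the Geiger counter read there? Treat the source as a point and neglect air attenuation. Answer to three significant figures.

0.107 mGy/h

Applying the 1/r² law, scaling from 14.0 m to 38.4 m:
(14.0/38.4)² = 0.1329, so 0.804 × 0.1329 = 0.1069 mGy/h.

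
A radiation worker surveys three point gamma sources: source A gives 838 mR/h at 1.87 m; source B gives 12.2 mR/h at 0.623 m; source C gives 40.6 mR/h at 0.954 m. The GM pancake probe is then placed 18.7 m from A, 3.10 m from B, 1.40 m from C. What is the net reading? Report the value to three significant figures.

27.7 mR/h

Each source contributes Iᵢ·(dᵢ/rᵢ)²; contributions add.
A: 838 × (1.87/18.7)² = 8.380 mR/h
B: 12.2 × (0.623/3.10)² = 0.4927 mR/h
C: 40.6 × (0.954/1.40)² = 18.85 mR/h
Total = 8.380 + 0.4927 + 18.85 = 27.72 mR/h.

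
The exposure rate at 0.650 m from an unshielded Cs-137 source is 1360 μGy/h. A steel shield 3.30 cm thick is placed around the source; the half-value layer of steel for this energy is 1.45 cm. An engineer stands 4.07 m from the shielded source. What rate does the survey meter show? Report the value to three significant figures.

Distance alone: (0.650/4.07)² = 0.02551, so 1360 × 0.02551 = 34.69 μGy/h.
Shield: 3.30/1.45 = 2.276 half-value layers → attenuation 2^(−2.276) = 0.2065.
Combined: 34.69 × 0.2065 = 7.163 μGy/h.

7.16 μGy/h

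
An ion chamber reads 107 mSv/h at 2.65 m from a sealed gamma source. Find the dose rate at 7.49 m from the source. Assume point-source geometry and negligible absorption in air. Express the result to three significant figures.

Since intensity falls as 1/r², the rate at 7.49 m is
(2.65/7.49)² = 0.1252, so 107 × 0.1252 = 13.40 mSv/h.

13.4 mSv/h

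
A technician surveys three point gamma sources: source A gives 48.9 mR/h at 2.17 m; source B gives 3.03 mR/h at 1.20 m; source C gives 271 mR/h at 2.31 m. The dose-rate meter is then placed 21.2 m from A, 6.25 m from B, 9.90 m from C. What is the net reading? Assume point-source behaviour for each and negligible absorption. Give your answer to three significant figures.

15.4 mR/h

Each source contributes Iᵢ·(dᵢ/rᵢ)²; contributions add.
A: 48.9 × (2.17/21.2)² = 0.5123 mR/h
B: 3.03 × (1.20/6.25)² = 0.1117 mR/h
C: 271 × (2.31/9.90)² = 14.75 mR/h
Total = 0.5123 + 0.1117 + 14.75 = 15.37 mR/h.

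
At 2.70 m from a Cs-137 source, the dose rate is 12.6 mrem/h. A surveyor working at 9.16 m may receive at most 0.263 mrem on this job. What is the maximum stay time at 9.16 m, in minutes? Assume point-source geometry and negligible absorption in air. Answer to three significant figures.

Using I₁d₁² = I₂d₂², rate at 9.16 m:
12.6 × (2.70/9.16)² = 12.6 × 0.08688 = 1.095 mrem/h.
Stay time = 0.263 mrem ÷ 1.095 mrem/h = 0.2402 h = 14.41 min.

14.4 min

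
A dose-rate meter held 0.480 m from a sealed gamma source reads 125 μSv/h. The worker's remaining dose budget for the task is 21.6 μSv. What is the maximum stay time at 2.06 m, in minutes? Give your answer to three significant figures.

Using I₁d₁² = I₂d₂², rate at 2.06 m:
(0.480/2.06)² = 0.05429, so 125 × 0.05429 = 6.786 μSv/h.
Stay time = 21.6 μSv ÷ 6.786 μSv/h = 3.183 h = 191.0 min.

191 min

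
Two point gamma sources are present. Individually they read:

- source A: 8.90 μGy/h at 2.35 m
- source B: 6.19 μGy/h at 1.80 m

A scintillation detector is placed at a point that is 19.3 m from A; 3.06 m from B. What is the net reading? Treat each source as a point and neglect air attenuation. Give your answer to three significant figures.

By superposition, sum each source's inverse-square contribution:
A: 8.90 × (2.35/19.3)² = 0.1320 μGy/h
B: 6.19 × (1.80/3.06)² = 2.142 μGy/h
Total = 0.1320 + 2.142 = 2.274 μGy/h.

2.27 μGy/h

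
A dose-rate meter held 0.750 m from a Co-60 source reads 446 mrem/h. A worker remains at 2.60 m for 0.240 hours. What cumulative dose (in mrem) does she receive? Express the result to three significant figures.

By the inverse-square law, rate at 2.60 m:
446 × (0.750/2.60)² = 446 × 0.08321 = 37.11 mrem/h.
Dose = rate × time = 37.11 mrem/h × 0.2400 h = 8.906 mrem.

8.91 mrem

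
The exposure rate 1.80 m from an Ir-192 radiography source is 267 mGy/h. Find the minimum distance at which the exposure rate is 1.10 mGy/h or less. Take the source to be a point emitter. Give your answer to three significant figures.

Using I₁d₁² = I₂d₂², d₂ = d₁·√(I₁/I₂).
I₁/I₂ = 267/1.10 = 242.7, so d₂ = 1.80 × √242.7 = 28.04 m.

28.0 m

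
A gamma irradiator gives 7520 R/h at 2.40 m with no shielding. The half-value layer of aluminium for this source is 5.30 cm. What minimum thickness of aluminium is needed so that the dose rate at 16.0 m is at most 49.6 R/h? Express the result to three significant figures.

At 16.0 m, distance alone gives (2.40/16.0)² = 0.02250, so 7520 × 0.02250 = 169.2 R/h.
Further attenuation needed: 169.2/49.6 = 3.411.
n = log₂(3.411) = 1.770 half-value layers.
Thickness = 1.770 × 5.30 cm = 9.381 cm.

9.38 cm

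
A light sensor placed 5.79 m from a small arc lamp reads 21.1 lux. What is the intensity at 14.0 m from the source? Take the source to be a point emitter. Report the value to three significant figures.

Using I₁d₁² = I₂d₂², scaling from 5.79 m to 14.0 m:
(5.79/14.0)² = 0.1710, so 21.1 × 0.1710 = 3.608 lux.

3.61 lux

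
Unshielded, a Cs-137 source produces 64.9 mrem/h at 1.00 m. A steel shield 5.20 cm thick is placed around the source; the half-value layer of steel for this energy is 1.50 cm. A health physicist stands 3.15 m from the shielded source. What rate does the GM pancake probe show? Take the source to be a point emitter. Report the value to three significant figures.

0.592 mrem/h

Distance alone: (1.00/3.15)² = 0.1008, so 64.9 × 0.1008 = 6.542 mrem/h.
Shield: 5.20/1.50 = 3.467 half-value layers → attenuation 2^(−3.467) = 0.09043.
Combined: 6.542 × 0.09043 = 0.5916 mrem/h.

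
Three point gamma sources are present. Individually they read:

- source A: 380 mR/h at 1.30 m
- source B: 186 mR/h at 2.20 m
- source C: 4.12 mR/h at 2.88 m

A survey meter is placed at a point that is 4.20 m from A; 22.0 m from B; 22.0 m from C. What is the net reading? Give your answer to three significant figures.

38.3 mR/h

By superposition, sum each source's inverse-square contribution:
A: 380 × (1.30/4.20)² = 36.41 mR/h
B: 186 × (2.20/22.0)² = 1.860 mR/h
C: 4.12 × (2.88/22.0)² = 0.07061 mR/h
Total = 36.41 + 1.860 + 0.07061 = 38.34 mR/h.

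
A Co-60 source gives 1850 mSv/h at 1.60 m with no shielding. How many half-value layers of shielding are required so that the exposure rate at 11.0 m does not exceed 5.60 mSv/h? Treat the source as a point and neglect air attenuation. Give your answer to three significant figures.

At 11.0 m, distance alone gives 1850 × (1.60/11.0)² = 1850 × 0.02116 = 39.15 mSv/h.
Further attenuation needed: 39.15/5.60 = 6.991.
n = log₂(6.991) = 2.805 half-value layers.

2.81 half-value layers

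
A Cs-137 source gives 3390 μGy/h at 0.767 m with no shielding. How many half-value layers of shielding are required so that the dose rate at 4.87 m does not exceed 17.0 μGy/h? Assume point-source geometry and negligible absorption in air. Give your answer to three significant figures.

2.31 half-value layers

At 4.87 m, distance alone gives (0.767/4.87)² = 0.02480, so 3390 × 0.02480 = 84.07 μGy/h.
Further attenuation needed: 84.07/17.0 = 4.945.
n = log₂(4.945) = 2.306 half-value layers.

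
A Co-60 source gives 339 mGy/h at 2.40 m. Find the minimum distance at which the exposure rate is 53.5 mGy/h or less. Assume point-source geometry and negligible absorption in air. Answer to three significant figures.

6.04 m

Applying the 1/r² law, d₂ = d₁·√(I₁/I₂).
I₁/I₂ = 339/53.5 = 6.336, so d₂ = 2.40 × √6.336 = 6.041 m.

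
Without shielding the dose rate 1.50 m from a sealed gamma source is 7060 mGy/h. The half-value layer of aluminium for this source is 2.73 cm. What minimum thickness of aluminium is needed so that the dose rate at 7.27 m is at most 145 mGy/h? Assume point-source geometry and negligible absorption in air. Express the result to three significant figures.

At 7.27 m, distance alone gives 7060 × (1.50/7.27)² = 7060 × 0.04257 = 300.5 mGy/h.
Further attenuation needed: 300.5/145 = 2.072.
n = log₂(2.072) = 1.051 half-value layers.
Thickness = 1.051 × 2.73 cm = 2.869 cm.

2.87 cm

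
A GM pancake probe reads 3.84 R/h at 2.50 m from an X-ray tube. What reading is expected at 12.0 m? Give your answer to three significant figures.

0.167 R/h

By the inverse-square law, the rate at 12.0 m is
(2.50/12.0)² = 0.04340, so 3.84 × 0.04340 = 0.1667 R/h.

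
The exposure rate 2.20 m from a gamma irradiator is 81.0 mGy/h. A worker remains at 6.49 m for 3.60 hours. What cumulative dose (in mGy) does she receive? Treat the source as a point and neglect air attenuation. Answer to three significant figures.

Intensity scales as (d₁/d₂)², so rate at 6.49 m:
81.0 × (2.20/6.49)² = 81.0 × 0.1149 = 9.307 mGy/h.
Dose = rate × time = 9.307 mGy/h × 3.600 h = 33.51 mGy.

33.5 mGy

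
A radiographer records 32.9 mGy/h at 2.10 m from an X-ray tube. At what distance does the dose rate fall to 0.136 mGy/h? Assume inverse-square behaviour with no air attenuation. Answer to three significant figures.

32.7 m

Using I₁d₁² = I₂d₂², d₂ = d₁·√(I₁/I₂).
I₁/I₂ = 32.9/0.136 = 241.9, so d₂ = 2.10 × √241.9 = 32.66 m.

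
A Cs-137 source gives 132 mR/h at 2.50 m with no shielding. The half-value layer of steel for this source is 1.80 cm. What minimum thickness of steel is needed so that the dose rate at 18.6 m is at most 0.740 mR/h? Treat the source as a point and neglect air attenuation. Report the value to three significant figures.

3.04 cm

At 18.6 m, distance alone gives 132 × (2.50/18.6)² = 132 × 0.01807 = 2.385 mR/h.
Further attenuation needed: 2.385/0.740 = 3.223.
n = log₂(3.223) = 1.688 half-value layers.
Thickness = 1.688 × 1.80 cm = 3.038 cm.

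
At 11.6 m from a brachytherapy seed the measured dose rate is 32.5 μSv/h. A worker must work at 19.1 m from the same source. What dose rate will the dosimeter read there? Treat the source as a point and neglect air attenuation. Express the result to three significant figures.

12.0 μSv/h

Applying the 1/r² law, scaling from 11.6 m to 19.1 m:
32.5 × (11.6/19.1)² = 32.5 × 0.3688 = 11.99 μSv/h.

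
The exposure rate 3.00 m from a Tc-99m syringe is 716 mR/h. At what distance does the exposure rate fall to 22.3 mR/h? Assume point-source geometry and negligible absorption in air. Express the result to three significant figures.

17.0 m

Using I₁d₁² = I₂d₂², d₂ = d₁·√(I₁/I₂).
I₁/I₂ = 716/22.3 = 32.11, so d₂ = 3.00 × √32.11 = 17.00 m.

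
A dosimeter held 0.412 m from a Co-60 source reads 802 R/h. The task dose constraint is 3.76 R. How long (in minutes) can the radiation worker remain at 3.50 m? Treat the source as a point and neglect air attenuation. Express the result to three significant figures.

20.3 min

Applying the 1/r² law, rate at 3.50 m:
(0.412/3.50)² = 0.01386, so 802 × 0.01386 = 11.12 R/h.
Stay time = 3.76 R ÷ 11.12 R/h = 0.3381 h = 20.29 min.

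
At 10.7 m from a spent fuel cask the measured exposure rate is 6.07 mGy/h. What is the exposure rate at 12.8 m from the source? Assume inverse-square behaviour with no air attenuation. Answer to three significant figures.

Applying the 1/r² law, scaling from 10.7 m to 12.8 m:
6.07 × (10.7/12.8)² = 6.07 × 0.6988 = 4.242 mGy/h.

4.24 mGy/h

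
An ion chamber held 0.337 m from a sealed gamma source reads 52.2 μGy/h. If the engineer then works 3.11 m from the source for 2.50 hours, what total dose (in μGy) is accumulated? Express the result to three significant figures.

Using I₁d₁² = I₂d₂², rate at 3.11 m:
(0.337/3.11)² = 0.01174, so 52.2 × 0.01174 = 0.6128 μGy/h.
Dose = rate × time = 0.6128 μGy/h × 2.500 h = 1.532 μGy.

1.53 μGy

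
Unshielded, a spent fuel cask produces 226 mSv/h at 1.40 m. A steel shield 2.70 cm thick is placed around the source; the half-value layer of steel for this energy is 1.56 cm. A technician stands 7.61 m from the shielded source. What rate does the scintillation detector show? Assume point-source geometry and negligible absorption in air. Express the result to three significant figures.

2.30 mSv/h

Distance alone: 226 × (1.40/7.61)² = 226 × 0.03384 = 7.648 mSv/h.
Shield: 2.70/1.56 = 1.731 half-value layers → attenuation 2^(−1.731) = 0.3012.
Combined: 7.648 × 0.3012 = 2.304 mSv/h.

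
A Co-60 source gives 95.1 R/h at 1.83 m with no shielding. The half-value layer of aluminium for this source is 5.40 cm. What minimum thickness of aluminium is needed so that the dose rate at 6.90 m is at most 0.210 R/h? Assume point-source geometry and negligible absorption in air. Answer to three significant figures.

27.0 cm

At 6.90 m, distance alone gives 95.1 × (1.83/6.90)² = 95.1 × 0.07034 = 6.689 R/h.
Further attenuation needed: 6.689/0.210 = 31.85.
n = log₂(31.85) = 4.993 half-value layers.
Thickness = 4.993 × 5.40 cm = 26.96 cm.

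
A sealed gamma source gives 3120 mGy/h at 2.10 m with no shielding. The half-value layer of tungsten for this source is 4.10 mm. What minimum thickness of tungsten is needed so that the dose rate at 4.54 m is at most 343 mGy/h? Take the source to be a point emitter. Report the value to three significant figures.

3.94 mm

At 4.54 m, distance alone gives (2.10/4.54)² = 0.2140, so 3120 × 0.2140 = 667.7 mGy/h.
Further attenuation needed: 667.7/343 = 1.947.
n = log₂(1.947) = 0.9613 half-value layers.
Thickness = 0.9613 × 4.10 mm = 3.941 mm.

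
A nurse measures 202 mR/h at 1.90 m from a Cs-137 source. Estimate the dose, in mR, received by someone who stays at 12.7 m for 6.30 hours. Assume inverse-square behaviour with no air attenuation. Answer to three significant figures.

Since intensity falls as 1/r², rate at 12.7 m:
(1.90/12.7)² = 0.02238, so 202 × 0.02238 = 4.521 mR/h.
Dose = rate × time = 4.521 mR/h × 6.300 h = 28.48 mR.

28.5 mR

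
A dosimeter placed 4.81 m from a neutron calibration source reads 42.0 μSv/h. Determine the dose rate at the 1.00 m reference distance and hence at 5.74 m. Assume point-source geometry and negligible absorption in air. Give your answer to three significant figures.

By the inverse-square law,
At 1.00 m: 42.0 × (4.81/1.00)² = 42.0 × 23.14 = 971.9 μSv/h
At 5.74 m: 971.9 × (1.00/5.74)² = 971.9 × 0.03035 = 29.50 μSv/h.

972 μSv/h; 29.5 μSv/h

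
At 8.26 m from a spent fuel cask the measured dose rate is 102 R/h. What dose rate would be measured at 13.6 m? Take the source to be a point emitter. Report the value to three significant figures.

37.6 R/h

Applying the 1/r² law, scaling from 8.26 m to 13.6 m:
(8.26/13.6)² = 0.3689, so 102 × 0.3689 = 37.63 R/h.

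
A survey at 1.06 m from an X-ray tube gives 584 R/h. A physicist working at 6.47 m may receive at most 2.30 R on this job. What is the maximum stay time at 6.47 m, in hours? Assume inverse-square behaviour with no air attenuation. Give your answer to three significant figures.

0.147 h

By the inverse-square law, rate at 6.47 m:
(1.06/6.47)² = 0.02684, so 584 × 0.02684 = 15.67 R/h.
Stay time = 2.30 R ÷ 15.67 R/h = 0.1468 h.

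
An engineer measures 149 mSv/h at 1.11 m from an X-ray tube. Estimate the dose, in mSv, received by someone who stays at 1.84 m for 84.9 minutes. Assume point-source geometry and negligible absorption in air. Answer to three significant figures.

76.7 mSv

Applying the 1/r² law, rate at 1.84 m:
149 × (1.11/1.84)² = 149 × 0.3639 = 54.22 mSv/h.
Dose = rate × time = 54.22 mSv/h × 1.415 h = 76.72 mSv.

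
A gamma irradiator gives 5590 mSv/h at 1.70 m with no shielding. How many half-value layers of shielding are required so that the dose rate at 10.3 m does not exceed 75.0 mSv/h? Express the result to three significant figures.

At 10.3 m, distance alone gives 5590 × (1.70/10.3)² = 5590 × 0.02724 = 152.3 mSv/h.
Further attenuation needed: 152.3/75.0 = 2.031.
n = log₂(2.031) = 1.022 half-value layers.

1.02 half-value layers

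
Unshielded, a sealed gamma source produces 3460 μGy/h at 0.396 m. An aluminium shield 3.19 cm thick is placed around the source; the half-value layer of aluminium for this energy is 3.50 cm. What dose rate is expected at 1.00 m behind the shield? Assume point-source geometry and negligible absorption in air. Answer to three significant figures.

Distance alone: (0.396/1.00)² = 0.1568, so 3460 × 0.1568 = 542.5 μGy/h.
Shield: 3.19/3.50 = 0.9114 half-value layers → attenuation 2^(−0.9114) = 0.5317.
Combined: 542.5 × 0.5317 = 288.4 μGy/h.

288 μGy/h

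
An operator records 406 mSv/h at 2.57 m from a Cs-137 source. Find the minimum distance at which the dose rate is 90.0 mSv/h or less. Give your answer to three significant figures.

By the inverse-square law, d₂ = d₁·√(I₁/I₂).
I₁/I₂ = 406/90.0 = 4.511, so d₂ = 2.57 × √4.511 = 5.458 m.

5.46 m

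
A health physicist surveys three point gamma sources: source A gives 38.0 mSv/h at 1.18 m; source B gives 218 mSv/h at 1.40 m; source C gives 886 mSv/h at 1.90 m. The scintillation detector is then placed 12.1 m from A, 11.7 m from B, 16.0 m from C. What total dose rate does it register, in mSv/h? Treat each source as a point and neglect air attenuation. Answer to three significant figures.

16.0 mSv/h

Each source contributes Iᵢ·(dᵢ/rᵢ)²; contributions add.
A: 38.0 × (1.18/12.1)² = 0.3614 mSv/h
B: 218 × (1.40/11.7)² = 3.121 mSv/h
C: 886 × (1.90/16.0)² = 12.49 mSv/h
Total = 0.3614 + 3.121 + 12.49 = 15.97 mSv/h.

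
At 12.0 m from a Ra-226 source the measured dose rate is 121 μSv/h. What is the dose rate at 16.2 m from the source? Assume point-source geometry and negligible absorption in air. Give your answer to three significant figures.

Since intensity falls as 1/r², scaling from 12.0 m to 16.2 m:
(12.0/16.2)² = 0.5487, so 121 × 0.5487 = 66.39 μSv/h.

66.4 μSv/h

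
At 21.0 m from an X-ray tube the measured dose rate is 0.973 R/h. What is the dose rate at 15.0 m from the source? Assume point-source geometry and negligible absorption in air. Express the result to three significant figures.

Intensity scales as (d₁/d₂)², so scaling from 21.0 m to 15.0 m:
(21.0/15.0)² = 1.960, so 0.973 × 1.960 = 1.907 R/h.

1.91 R/h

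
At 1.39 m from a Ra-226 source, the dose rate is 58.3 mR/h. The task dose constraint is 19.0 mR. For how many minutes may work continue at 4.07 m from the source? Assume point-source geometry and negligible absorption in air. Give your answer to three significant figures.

168 min

Intensity scales as (d₁/d₂)², so rate at 4.07 m:
(1.39/4.07)² = 0.1166, so 58.3 × 0.1166 = 6.798 mR/h.
Stay time = 19.0 mR ÷ 6.798 mR/h = 2.795 h = 167.7 min.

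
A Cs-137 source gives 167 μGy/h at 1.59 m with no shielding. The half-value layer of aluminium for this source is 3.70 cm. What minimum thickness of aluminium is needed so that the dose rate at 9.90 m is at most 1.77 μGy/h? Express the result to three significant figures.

4.75 cm

At 9.90 m, distance alone gives 167 × (1.59/9.90)² = 167 × 0.02579 = 4.307 μGy/h.
Further attenuation needed: 4.307/1.77 = 2.433.
n = log₂(2.433) = 1.283 half-value layers.
Thickness = 1.283 × 3.70 cm = 4.747 cm.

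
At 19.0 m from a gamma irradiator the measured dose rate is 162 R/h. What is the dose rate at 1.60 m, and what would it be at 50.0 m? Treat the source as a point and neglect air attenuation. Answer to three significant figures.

22800 R/h; 23.4 R/h

Since intensity falls as 1/r²,
At 1.60 m: 162 × (19.0/1.60)² = 162 × 141.0 = 22840 R/h
At 50.0 m: (1.60/50.0)² = 0.001024, so 22840 × 0.001024 = 23.39 R/h.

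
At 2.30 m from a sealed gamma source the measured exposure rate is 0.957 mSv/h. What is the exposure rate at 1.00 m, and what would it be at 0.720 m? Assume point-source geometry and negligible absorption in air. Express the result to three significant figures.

Intensity scales as (d₁/d₂)², so
At 1.00 m: 0.957 × (2.30/1.00)² = 0.957 × 5.290 = 5.063 mSv/h
At 0.720 m: (1.00/0.720)² = 1.929, so 5.063 × 1.929 = 9.767 mSv/h.

5.06 mSv/h; 9.77 mSv/h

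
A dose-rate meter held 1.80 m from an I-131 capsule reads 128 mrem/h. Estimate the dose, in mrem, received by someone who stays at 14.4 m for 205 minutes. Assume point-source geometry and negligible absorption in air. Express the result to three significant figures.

6.83 mrem

Using I₁d₁² = I₂d₂², rate at 14.4 m:
(1.80/14.4)² = 0.01562, so 128 × 0.01562 = 1.999 mrem/h.
Dose = rate × time = 1.999 mrem/h × 3.417 h = 6.831 mrem.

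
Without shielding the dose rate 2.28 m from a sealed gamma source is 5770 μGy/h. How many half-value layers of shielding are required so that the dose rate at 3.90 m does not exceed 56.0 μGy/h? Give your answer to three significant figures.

At 3.90 m, distance alone gives (2.28/3.90)² = 0.3418, so 5770 × 0.3418 = 1972 μGy/h.
Further attenuation needed: 1972/56.0 = 35.21.
n = log₂(35.21) = 5.138 half-value layers.

5.14 half-value layers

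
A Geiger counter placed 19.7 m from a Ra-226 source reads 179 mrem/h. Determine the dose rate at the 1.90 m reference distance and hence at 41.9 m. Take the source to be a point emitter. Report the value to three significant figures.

Applying the 1/r² law,
At 1.90 m: 179 × (19.7/1.90)² = 179 × 107.5 = 19240 mrem/h
At 41.9 m: 19240 × (1.90/41.9)² = 19240 × 0.002056 = 39.56 mrem/h.

19200 mrem/h; 39.6 mrem/h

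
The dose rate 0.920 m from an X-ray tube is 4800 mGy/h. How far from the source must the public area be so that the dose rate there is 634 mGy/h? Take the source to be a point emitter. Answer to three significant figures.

Applying the 1/r² law, d₂ = d₁·√(I₁/I₂).
I₁/I₂ = 4800/634 = 7.571, so d₂ = 0.920 × √7.571 = 2.531 m.

2.53 m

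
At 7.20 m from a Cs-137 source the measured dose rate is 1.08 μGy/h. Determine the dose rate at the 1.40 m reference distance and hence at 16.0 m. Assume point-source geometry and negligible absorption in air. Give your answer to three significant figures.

Since intensity falls as 1/r²,
At 1.40 m: 1.08 × (7.20/1.40)² = 1.08 × 26.45 = 28.57 μGy/h
At 16.0 m: 28.57 × (1.40/16.0)² = 28.57 × 0.007656 = 0.2187 μGy/h.

28.6 μGy/h; 0.219 μGy/h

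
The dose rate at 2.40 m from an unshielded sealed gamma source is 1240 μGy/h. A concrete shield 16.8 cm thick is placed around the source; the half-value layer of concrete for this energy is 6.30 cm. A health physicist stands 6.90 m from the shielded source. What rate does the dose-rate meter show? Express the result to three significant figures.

Distance alone: 1240 × (2.40/6.90)² = 1240 × 0.1210 = 150.0 μGy/h.
Shield: 16.8/6.30 = 2.667 half-value layers → attenuation 2^(−2.667) = 0.1575.
Combined: 150.0 × 0.1575 = 23.62 μGy/h.

23.6 μGy/h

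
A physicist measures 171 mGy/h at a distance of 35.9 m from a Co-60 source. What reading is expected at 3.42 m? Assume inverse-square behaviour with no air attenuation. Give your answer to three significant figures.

Since intensity falls as 1/r², the rate at 3.42 m is
171 × (35.9/3.42)² = 171 × 110.2 = 18840 mGy/h.

18800 mGy/h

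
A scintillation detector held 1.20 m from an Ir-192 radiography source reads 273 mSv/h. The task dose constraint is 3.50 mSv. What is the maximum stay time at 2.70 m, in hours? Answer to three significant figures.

0.0649 h

Applying the 1/r² law, rate at 2.70 m:
(1.20/2.70)² = 0.1975, so 273 × 0.1975 = 53.92 mSv/h.
Stay time = 3.50 mSv ÷ 53.92 mSv/h = 0.06491 h.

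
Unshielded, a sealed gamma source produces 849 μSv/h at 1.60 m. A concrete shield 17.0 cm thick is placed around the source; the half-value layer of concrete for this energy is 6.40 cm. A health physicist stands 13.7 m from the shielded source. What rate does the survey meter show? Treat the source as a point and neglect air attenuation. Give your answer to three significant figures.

1.84 μSv/h

Distance alone: 849 × (1.60/13.7)² = 849 × 0.01364 = 11.58 μSv/h.
Shield: 17.0/6.40 = 2.656 half-value layers → attenuation 2^(−2.656) = 0.1587.
Combined: 11.58 × 0.1587 = 1.838 μSv/h.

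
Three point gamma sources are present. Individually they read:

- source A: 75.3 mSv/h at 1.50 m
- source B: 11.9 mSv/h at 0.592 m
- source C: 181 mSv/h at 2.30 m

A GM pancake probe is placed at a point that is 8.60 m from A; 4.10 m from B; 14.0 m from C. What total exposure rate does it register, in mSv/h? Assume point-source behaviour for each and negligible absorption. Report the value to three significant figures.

7.42 mSv/h

Each source contributes Iᵢ·(dᵢ/rᵢ)²; contributions add.
A: 75.3 × (1.50/8.60)² = 2.291 mSv/h
B: 11.9 × (0.592/4.10)² = 0.2481 mSv/h
C: 181 × (2.30/14.0)² = 4.885 mSv/h
Total = 2.291 + 0.2481 + 4.885 = 7.424 mSv/h.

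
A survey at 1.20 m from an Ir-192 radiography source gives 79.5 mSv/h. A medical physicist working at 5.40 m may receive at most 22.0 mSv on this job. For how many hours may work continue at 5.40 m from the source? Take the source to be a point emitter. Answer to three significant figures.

Applying the 1/r² law, rate at 5.40 m:
(1.20/5.40)² = 0.04938, so 79.5 × 0.04938 = 3.926 mSv/h.
Stay time = 22.0 mSv ÷ 3.926 mSv/h = 5.604 h.

5.60 h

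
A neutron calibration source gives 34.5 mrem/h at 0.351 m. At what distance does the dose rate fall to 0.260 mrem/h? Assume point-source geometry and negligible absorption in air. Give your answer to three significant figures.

By the inverse-square law, d₂ = d₁·√(I₁/I₂).
I₁/I₂ = 34.5/0.260 = 132.7, so d₂ = 0.351 × √132.7 = 4.043 m.

4.04 m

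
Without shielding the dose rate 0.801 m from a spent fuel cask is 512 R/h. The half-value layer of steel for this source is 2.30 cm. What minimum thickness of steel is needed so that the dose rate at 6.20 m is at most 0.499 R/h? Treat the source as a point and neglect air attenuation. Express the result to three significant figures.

At 6.20 m, distance alone gives 512 × (0.801/6.20)² = 512 × 0.01669 = 8.545 R/h.
Further attenuation needed: 8.545/0.499 = 17.12.
n = log₂(17.12) = 4.098 half-value layers.
Thickness = 4.098 × 2.30 cm = 9.425 cm.

9.43 cm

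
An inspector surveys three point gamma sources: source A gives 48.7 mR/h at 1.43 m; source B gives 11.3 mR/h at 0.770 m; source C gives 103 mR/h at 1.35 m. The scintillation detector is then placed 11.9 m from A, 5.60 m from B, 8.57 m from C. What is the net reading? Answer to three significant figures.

Each source contributes Iᵢ·(dᵢ/rᵢ)²; contributions add.
A: 48.7 × (1.43/11.9)² = 0.7032 mR/h
B: 11.3 × (0.770/5.60)² = 0.2136 mR/h
C: 103 × (1.35/8.57)² = 2.556 mR/h
Total = 0.7032 + 0.2136 + 2.556 = 3.473 mR/h.

3.47 mR/h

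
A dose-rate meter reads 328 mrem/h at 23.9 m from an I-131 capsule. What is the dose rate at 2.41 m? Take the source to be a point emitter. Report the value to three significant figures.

Since intensity falls as 1/r², the rate at 2.41 m is
328 × (23.9/2.41)² = 328 × 98.35 = 32260 mrem/h.

32300 mrem/h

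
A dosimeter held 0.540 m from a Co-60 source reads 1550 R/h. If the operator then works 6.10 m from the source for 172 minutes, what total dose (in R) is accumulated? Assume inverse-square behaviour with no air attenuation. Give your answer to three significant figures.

Using I₁d₁² = I₂d₂², rate at 6.10 m:
(0.540/6.10)² = 0.007837, so 1550 × 0.007837 = 12.15 R/h.
Dose = rate × time = 12.15 R/h × 2.867 h = 34.83 R.

34.8 R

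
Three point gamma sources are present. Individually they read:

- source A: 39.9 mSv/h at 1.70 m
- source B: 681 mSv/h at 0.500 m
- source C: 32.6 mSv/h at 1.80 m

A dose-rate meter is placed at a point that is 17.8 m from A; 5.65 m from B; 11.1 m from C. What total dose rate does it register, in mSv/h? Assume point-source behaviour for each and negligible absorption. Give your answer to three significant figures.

By superposition, sum each source's inverse-square contribution:
A: 39.9 × (1.70/17.8)² = 0.3639 mSv/h
B: 681 × (0.500/5.65)² = 5.333 mSv/h
C: 32.6 × (1.80/11.1)² = 0.8573 mSv/h
Total = 0.3639 + 5.333 + 0.8573 = 6.554 mSv/h.

6.55 mSv/h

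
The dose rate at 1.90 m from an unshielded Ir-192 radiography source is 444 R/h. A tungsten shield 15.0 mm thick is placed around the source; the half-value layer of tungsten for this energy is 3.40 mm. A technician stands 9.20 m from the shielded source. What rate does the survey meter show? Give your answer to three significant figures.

Distance alone: 444 × (1.90/9.20)² = 444 × 0.04265 = 18.94 R/h.
Shield: 15.0/3.40 = 4.412 half-value layers → attenuation 2^(−4.412) = 0.04697.
Combined: 18.94 × 0.04697 = 0.8896 R/h.

0.890 R/h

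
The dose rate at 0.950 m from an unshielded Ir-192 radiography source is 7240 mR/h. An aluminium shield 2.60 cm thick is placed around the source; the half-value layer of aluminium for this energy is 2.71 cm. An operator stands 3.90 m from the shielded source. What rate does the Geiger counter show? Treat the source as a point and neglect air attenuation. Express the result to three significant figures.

221 mR/h

Distance alone: (0.950/3.90)² = 0.05934, so 7240 × 0.05934 = 429.6 mR/h.
Shield: 2.60/2.71 = 0.9594 half-value layers → attenuation 2^(−0.9594) = 0.5143.
Combined: 429.6 × 0.5143 = 220.9 mR/h.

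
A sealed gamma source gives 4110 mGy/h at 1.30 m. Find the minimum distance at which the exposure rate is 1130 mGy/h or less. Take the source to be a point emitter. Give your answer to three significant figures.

Intensity scales as (d₁/d₂)², so d₂ = d₁·√(I₁/I₂).
I₁/I₂ = 4110/1130 = 3.637, so d₂ = 1.30 × √3.637 = 2.479 m.

2.48 m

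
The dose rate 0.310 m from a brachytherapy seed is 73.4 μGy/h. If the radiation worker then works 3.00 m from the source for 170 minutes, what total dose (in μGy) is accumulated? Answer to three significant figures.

2.22 μGy

By the inverse-square law, rate at 3.00 m:
(0.310/3.00)² = 0.01068, so 73.4 × 0.01068 = 0.7839 μGy/h.
Dose = rate × time = 0.7839 μGy/h × 2.833 h = 2.221 μGy.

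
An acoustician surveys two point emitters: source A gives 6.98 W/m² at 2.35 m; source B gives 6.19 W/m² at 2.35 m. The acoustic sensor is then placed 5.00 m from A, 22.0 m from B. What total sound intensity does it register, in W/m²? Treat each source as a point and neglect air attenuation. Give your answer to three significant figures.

1.61 W/m²

Each source contributes Iᵢ·(dᵢ/rᵢ)²; contributions add.
A: 6.98 × (2.35/5.00)² = 1.542 W/m²
B: 6.19 × (2.35/22.0)² = 0.07063 W/m²
Total = 1.542 + 0.07063 = 1.613 W/m².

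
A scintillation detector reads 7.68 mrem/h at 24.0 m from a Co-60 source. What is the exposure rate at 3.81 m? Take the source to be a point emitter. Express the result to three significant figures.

Since intensity falls as 1/r², the rate at 3.81 m is
(24.0/3.81)² = 39.68, so 7.68 × 39.68 = 304.7 mrem/h.

305 mrem/h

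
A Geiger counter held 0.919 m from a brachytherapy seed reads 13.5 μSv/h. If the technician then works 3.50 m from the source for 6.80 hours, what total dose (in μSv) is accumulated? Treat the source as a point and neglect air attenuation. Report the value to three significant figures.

Since intensity falls as 1/r², rate at 3.50 m:
(0.919/3.50)² = 0.06894, so 13.5 × 0.06894 = 0.9307 μSv/h.
Dose = rate × time = 0.9307 μSv/h × 6.800 h = 6.329 μSv.

6.33 μSv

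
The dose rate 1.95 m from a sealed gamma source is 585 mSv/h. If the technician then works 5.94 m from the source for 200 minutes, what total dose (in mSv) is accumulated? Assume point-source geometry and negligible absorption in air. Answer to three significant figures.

210 mSv

Using I₁d₁² = I₂d₂², rate at 5.94 m:
585 × (1.95/5.94)² = 585 × 0.1078 = 63.06 mSv/h.
Dose = rate × time = 63.06 mSv/h × 3.333 h = 210.2 mSv.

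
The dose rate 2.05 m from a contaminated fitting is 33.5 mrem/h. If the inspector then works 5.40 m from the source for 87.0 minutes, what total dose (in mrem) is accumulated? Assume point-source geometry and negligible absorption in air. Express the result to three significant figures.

7.00 mrem

Using I₁d₁² = I₂d₂², rate at 5.40 m:
(2.05/5.40)² = 0.1441, so 33.5 × 0.1441 = 4.827 mrem/h.
Dose = rate × time = 4.827 mrem/h × 1.450 h = 6.999 mrem.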